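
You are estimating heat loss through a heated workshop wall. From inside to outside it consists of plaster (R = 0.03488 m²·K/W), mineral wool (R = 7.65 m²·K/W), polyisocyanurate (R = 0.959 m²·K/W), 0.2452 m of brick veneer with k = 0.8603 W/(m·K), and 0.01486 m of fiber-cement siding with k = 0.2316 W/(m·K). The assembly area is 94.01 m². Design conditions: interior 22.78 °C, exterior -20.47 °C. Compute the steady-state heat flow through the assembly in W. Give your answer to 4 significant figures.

0.2452/0.8603 = 0.28502
0.01486/0.2316 = 0.064162
R_total = 0.03488 + 7.65 + 0.959 + 0.28502 + 0.064162 = 8.9931 m²·K/W
Q = A·ΔT/R = 94.01 × (22.78 − (-20.47)) / 8.9931 = 452.12 W

452.1 W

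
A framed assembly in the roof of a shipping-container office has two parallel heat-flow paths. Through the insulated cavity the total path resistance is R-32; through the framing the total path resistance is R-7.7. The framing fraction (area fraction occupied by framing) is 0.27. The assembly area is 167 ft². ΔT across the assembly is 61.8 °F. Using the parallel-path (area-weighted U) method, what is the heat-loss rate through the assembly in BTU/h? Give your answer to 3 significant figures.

U_eff = 0.73/32 + 0.27/7.7 = 0.02281 + 0.03506 = 0.05788
R_eff = 1/U_eff = 17.28 ft²·°F·h/BTU
Q = 167 × 61.8 / 17.28 = 597.3 BTU/h

597 BTU/h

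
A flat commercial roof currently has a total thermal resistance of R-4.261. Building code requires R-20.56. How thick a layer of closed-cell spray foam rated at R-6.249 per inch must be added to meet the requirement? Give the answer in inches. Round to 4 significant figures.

2.608 in

ΔR = 20.56 − 4.261 = 16.299 ft²·°F·h/BTU
L = ΔR / (R/in) = 16.299/6.249 = 2.6083 in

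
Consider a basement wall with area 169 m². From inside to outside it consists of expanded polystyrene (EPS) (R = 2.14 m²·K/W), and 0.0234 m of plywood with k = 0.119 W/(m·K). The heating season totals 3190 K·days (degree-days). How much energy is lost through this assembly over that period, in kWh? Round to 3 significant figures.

5540 kWh

0.0234/0.119 = 0.1966
R_total = 2.14 + 0.1966 = 2.337 m²·K/W
E = A × HDD × 24 / R / 1000 = 169 × 3190 × 24 / 2.337 / 1000 = 5537 kWh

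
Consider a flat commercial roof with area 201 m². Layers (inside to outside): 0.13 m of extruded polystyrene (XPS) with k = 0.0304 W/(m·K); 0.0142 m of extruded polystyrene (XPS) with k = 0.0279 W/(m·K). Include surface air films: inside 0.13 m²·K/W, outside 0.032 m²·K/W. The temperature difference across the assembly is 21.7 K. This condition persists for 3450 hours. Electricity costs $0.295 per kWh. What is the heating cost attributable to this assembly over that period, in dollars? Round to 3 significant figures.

0.13/0.0304 = 4.276
0.0142/0.0279 = 0.509
R_total = 0.13 + 4.276 + 0.509 + 0.032 = 4.947 m²·K/W
Q = 201 × 21.7 / 4.947 = 881.6 W
E = 881.6 W × 3450 h / 1000 = 3042 kWh
Cost = 3042 × 0.295 = $897.3

897 dollars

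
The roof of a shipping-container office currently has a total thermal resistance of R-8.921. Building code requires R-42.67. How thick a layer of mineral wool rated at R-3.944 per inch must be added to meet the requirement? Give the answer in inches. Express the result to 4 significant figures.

ΔR = 42.67 − 8.921 = 33.749 ft²·°F·h/BTU
L = ΔR / (R/in) = 33.749/3.944 = 8.557 in

8.557 in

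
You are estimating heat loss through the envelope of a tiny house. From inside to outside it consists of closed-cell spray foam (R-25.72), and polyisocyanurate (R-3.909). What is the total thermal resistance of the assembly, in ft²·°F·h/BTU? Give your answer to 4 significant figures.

29.63 ft²·°F·h/BTU

R_total = 25.72 + 3.909 = 29.629 ft²·°F·h/BTU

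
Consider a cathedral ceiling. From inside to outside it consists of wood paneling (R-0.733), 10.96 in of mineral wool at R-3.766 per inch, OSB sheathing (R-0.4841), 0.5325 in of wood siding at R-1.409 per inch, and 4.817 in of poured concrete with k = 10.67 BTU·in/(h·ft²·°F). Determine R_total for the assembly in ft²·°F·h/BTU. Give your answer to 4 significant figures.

10.96 × 3.766 = 41.275
0.5325 × 1.409 = 0.75029
4.817/10.67 = 0.45145
R_total = 0.733 + 41.275 + 0.4841 + 0.75029 + 0.45145 = 43.694 ft²·°F·h/BTU

43.69 ft²·°F·h/BTU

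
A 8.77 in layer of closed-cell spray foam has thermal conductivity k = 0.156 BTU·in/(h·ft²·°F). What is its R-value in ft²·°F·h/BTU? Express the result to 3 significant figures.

R = L/k = 8.77/0.156 = 56.22 ft²·°F·h/BTU

56.2 ft²·°F·h/BTU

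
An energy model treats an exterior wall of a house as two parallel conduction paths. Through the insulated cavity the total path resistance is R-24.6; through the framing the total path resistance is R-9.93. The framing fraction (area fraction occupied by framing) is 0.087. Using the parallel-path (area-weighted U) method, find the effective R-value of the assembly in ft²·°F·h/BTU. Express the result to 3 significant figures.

U_eff = 0.913/24.6 + 0.087/9.93 = 0.03711 + 0.008761 = 0.04588
R_eff = 1/U_eff = 21.8 ft²·°F·h/BTU

21.8 ft²·°F·h/BTU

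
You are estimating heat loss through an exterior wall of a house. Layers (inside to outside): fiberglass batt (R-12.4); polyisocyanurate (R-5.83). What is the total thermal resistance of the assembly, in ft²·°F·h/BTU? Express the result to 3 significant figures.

R_total = 12.4 + 5.83 = 18.23 ft²·°F·h/BTU

18.2 ft²·°F·h/BTU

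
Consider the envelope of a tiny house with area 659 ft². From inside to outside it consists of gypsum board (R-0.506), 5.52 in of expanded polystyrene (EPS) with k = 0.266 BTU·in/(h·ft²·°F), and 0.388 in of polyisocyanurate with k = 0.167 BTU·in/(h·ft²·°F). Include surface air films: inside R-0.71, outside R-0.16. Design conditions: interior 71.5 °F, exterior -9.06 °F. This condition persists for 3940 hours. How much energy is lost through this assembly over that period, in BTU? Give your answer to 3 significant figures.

8550000 BTU

5.52/0.266 = 20.75
0.388/0.167 = 2.323
R_total = 0.71 + 0.506 + 20.75 + 2.323 + 0.16 = 24.45 ft²·°F·h/BTU
Q = 659 × (71.5 − (-9.06)) / 24.45 = 2171 BTU/h
E = 2171 × 3940 = 8555000 BTU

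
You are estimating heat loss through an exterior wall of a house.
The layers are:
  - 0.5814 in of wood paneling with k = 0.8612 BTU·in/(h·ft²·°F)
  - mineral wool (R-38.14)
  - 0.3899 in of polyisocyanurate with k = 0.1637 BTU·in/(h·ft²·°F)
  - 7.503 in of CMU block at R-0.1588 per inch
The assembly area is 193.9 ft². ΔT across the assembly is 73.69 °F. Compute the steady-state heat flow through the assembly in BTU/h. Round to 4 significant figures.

337.1 BTU/h

0.5814/0.8612 = 0.6751
0.3899/0.1637 = 2.3818
7.503 × 0.1588 = 1.1915
R_total = 0.6751 + 38.14 + 2.3818 + 1.1915 = 42.388 ft²·°F·h/BTU
Q = A·ΔT/R = 193.9 × 73.69 / 42.388 = 337.09 BTU/h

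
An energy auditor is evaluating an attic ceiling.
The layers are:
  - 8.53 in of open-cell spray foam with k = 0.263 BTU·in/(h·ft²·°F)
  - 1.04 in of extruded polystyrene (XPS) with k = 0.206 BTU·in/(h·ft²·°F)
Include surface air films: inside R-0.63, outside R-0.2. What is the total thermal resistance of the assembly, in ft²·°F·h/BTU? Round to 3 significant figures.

38.3 ft²·°F·h/BTU

8.53/0.263 = 32.43
1.04/0.206 = 5.049
R_total = 0.63 + 32.43 + 5.049 + 0.2 = 38.31 ft²·°F·h/BTU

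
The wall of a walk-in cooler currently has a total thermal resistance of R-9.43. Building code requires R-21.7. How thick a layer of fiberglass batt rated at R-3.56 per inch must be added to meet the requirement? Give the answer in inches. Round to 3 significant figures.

ΔR = 21.7 − 9.43 = 12.27 ft²·°F·h/BTU
L = ΔR / (R/in) = 12.27/3.56 = 3.447 in

3.45 in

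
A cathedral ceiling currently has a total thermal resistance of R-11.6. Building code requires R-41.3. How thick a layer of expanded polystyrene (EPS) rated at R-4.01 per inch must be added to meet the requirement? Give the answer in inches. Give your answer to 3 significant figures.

7.41 in

ΔR = 41.3 − 11.6 = 29.7 ft²·°F·h/BTU
L = ΔR / (R/in) = 29.7/4.01 = 7.406 in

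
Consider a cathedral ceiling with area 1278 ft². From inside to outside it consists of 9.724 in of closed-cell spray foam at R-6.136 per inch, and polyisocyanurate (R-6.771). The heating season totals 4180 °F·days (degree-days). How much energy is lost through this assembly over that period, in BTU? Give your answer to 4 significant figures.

1930000 BTU

9.724 × 6.136 = 59.666
R_total = 59.666 + 6.771 = 66.437 ft²·°F·h/BTU
E = A × HDD × 24 / R = 1278 × 4180 × 24 / 66.437 = 1929800 BTU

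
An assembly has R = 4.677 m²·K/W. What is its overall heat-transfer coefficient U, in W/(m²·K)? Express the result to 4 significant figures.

0.2138 W/(m²·K)

U = 1/R = 1/4.677 = 0.21381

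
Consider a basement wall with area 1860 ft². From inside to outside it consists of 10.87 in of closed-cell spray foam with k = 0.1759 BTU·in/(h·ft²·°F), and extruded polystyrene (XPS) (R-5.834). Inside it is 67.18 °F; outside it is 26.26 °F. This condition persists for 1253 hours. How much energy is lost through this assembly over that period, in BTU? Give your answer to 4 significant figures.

10.87/0.1759 = 61.796
R_total = 61.796 + 5.834 = 67.63 ft²·°F·h/BTU
Q = 1860 × (67.18 − 26.26) / 67.63 = 1125.4 BTU/h
E = 1125.4 × 1253 = 1410100 BTU

1410000 BTU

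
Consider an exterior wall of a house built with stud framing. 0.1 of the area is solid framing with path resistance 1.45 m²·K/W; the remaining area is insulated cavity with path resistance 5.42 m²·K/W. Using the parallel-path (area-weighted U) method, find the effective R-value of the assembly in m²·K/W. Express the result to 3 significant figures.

4.26 m²·K/W

U_eff = 0.9/5.42 + 0.1/1.45 = 0.1661 + 0.06897 = 0.235
R_eff = 1/U_eff = 4.255 m²·K/W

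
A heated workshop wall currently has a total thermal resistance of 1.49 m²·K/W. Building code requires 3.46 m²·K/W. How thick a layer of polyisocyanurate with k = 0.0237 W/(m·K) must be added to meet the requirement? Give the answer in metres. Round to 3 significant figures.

0.0467 m

ΔR = 3.46 − 1.49 = 1.97 m²·K/W
L = ΔR × k = 1.97 × 0.0237 = 0.04669 m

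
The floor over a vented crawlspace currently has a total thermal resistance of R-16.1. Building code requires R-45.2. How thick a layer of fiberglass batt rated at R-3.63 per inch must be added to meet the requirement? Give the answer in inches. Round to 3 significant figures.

ΔR = 45.2 − 16.1 = 29.1 ft²·°F·h/BTU
L = ΔR / (R/in) = 29.1/3.63 = 8.017 in

8.02 in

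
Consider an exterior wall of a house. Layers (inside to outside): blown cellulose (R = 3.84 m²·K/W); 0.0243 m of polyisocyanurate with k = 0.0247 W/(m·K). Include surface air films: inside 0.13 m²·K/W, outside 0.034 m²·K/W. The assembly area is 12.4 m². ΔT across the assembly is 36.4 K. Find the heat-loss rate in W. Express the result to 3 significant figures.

90.5 W

0.0243/0.0247 = 0.9838
R_total = 0.13 + 3.84 + 0.9838 + 0.034 = 4.988 m²·K/W
Q = A·ΔT/R = 12.4 × 36.4 / 4.988 = 90.49 W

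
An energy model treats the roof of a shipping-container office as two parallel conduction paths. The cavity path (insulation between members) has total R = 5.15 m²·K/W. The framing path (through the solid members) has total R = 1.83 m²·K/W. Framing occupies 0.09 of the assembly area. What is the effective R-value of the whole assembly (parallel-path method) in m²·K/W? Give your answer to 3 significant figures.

4.43 m²·K/W

U_eff = 0.91/5.15 + 0.09/1.83 = 0.1767 + 0.04918 = 0.2259
R_eff = 1/U_eff = 4.427 m²·K/W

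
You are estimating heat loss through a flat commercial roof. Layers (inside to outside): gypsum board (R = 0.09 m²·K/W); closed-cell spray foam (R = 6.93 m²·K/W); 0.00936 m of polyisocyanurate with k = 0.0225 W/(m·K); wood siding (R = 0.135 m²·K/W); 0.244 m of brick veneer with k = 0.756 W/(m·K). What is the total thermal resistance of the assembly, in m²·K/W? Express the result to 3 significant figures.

7.89 m²·K/W

0.00936/0.0225 = 0.416
0.244/0.756 = 0.3228
R_total = 0.09 + 6.93 + 0.416 + 0.135 + 0.3228 = 7.894 m²·K/W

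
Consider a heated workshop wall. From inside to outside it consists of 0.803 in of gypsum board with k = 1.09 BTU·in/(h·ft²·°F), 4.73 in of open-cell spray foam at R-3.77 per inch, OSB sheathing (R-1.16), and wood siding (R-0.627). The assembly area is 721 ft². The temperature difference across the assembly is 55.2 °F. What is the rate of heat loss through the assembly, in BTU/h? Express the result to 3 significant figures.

1960 BTU/h

0.803/1.09 = 0.7367
4.73 × 3.77 = 17.83
R_total = 0.7367 + 17.83 + 1.16 + 0.627 = 20.36 ft²·°F·h/BTU
Q = A·ΔT/R = 721 × 55.2 / 20.36 = 1955 BTU/h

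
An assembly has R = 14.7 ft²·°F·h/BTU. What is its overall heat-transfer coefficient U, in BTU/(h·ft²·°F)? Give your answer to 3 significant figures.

U = 1/R = 1/14.7 = 0.06803

0.0680 BTU/(h·ft²·°F)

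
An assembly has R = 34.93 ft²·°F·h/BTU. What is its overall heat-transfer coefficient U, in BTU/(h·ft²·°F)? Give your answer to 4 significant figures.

U = 1/R = 1/34.93 = 0.028629

0.02863 BTU/(h·ft²·°F)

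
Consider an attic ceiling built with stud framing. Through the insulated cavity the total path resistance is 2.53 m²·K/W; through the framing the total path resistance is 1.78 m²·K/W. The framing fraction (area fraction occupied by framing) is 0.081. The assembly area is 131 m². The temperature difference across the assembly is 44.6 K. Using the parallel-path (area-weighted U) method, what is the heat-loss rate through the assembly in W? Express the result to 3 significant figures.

U_eff = 0.919/2.53 + 0.081/1.78 = 0.3632 + 0.04551 = 0.4087
R_eff = 1/U_eff = 2.447 m²·K/W
Q = 131 × 44.6 / 2.447 = 2388 W

2390 W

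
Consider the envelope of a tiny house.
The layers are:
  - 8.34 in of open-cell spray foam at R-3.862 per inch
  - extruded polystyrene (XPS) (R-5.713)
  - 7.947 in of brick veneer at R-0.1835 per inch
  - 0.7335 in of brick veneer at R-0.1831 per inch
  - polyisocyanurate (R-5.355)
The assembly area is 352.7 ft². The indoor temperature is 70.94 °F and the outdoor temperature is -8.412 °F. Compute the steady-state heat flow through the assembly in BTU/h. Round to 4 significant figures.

623.8 BTU/h

8.34 × 3.862 = 32.209
7.947 × 0.1835 = 1.4583
0.7335 × 0.1831 = 0.1343
R_total = 32.209 + 5.713 + 1.4583 + 0.1343 + 5.355 = 44.87 ft²·°F·h/BTU
Q = A·ΔT/R = 352.7 × (70.94 − (-8.412)) / 44.87 = 623.75 BTU/h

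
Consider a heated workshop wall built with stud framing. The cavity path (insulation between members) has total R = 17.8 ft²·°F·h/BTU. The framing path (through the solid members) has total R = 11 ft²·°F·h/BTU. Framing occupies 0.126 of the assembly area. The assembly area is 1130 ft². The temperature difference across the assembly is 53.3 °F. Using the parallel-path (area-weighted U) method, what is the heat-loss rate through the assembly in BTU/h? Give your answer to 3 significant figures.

3650 BTU/h

U_eff = 0.874/17.8 + 0.126/11 = 0.0491 + 0.01145 = 0.06056
R_eff = 1/U_eff = 16.51 ft²·°F·h/BTU
Q = 1130 × 53.3 / 16.51 = 3647 BTU/h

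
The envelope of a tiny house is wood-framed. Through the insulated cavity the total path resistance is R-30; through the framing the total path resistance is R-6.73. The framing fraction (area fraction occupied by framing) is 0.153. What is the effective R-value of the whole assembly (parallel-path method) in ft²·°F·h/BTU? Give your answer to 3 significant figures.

U_eff = 0.847/30 + 0.153/6.73 = 0.02823 + 0.02273 = 0.05097
R_eff = 1/U_eff = 19.62 ft²·°F·h/BTU

19.6 ft²·°F·h/BTU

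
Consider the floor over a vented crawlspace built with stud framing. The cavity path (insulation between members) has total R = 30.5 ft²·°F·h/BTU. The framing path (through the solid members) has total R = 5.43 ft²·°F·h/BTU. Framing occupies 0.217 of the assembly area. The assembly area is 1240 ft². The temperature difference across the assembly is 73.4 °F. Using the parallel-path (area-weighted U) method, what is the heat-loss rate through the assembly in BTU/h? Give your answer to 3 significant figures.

5970 BTU/h

U_eff = 0.783/30.5 + 0.217/5.43 = 0.02567 + 0.03996 = 0.06564
R_eff = 1/U_eff = 15.24 ft²·°F·h/BTU
Q = 1240 × 73.4 / 15.24 = 5974 BTU/h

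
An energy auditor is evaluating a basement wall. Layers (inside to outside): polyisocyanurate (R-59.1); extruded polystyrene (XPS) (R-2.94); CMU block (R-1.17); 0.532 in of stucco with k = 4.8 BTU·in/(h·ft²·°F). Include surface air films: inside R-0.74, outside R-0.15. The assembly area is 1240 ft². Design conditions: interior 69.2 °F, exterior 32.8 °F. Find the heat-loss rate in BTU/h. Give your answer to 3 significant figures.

703 BTU/h

0.532/4.8 = 0.1108
R_total = 0.74 + 59.1 + 2.94 + 1.17 + 0.1108 + 0.15 = 64.21 ft²·°F·h/BTU
Q = A·ΔT/R = 1240 × (69.2 − 32.8) / 64.21 = 702.9 BTU/h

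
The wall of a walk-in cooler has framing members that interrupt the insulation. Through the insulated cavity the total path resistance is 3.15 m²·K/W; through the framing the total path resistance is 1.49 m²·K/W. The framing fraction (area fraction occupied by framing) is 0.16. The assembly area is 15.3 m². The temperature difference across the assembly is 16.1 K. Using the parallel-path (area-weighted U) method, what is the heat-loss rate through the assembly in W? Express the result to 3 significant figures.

U_eff = 0.84/3.15 + 0.16/1.49 = 0.2667 + 0.1074 = 0.374
R_eff = 1/U_eff = 2.673 m²·K/W
Q = 15.3 × 16.1 / 2.673 = 92.14 W

92.1 W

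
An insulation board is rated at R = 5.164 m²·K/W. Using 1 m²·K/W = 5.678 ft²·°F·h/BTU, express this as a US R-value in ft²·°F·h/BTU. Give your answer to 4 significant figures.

29.32 ft²·°F·h/BTU

R_US = 5.164 × 5.678 = 29.321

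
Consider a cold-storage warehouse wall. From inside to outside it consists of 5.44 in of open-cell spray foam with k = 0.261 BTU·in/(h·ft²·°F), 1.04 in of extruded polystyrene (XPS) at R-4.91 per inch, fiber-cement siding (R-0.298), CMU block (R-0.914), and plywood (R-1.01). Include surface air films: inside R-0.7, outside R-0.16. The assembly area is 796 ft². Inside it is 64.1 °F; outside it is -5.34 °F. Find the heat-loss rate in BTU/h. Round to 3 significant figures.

5.44/0.261 = 20.84
1.04 × 4.91 = 5.106
R_total = 0.7 + 20.84 + 5.106 + 0.298 + 0.914 + 1.01 + 0.16 = 29.03 ft²·°F·h/BTU
Q = A·ΔT/R = 796 × (64.1 − (-5.34)) / 29.03 = 1904 BTU/h

1900 BTU/h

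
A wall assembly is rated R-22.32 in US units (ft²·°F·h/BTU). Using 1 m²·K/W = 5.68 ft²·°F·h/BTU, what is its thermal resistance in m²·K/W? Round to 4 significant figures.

3.930 m²·K/W

R_SI = 22.32/5.68 = 3.9296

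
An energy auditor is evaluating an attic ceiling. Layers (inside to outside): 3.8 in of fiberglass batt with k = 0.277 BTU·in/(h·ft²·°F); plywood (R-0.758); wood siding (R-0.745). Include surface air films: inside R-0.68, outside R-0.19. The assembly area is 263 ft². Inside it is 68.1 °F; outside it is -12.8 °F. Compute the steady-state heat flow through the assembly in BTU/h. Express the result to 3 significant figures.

1320 BTU/h

3.8/0.277 = 13.72
R_total = 0.68 + 13.72 + 0.758 + 0.745 + 0.19 = 16.09 ft²·°F·h/BTU
Q = A·ΔT/R = 263 × (68.1 − (-12.8)) / 16.09 = 1322 BTU/h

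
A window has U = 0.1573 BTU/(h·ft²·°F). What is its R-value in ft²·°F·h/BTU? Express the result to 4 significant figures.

R = 1/U = 1/0.1573 = 6.3573

6.357 ft²·°F·h/BTU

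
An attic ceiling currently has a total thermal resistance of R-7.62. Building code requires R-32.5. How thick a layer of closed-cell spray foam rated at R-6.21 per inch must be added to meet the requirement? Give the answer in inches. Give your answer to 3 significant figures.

ΔR = 32.5 − 7.62 = 24.88 ft²·°F·h/BTU
L = ΔR / (R/in) = 24.88/6.21 = 4.006 in

4.01 in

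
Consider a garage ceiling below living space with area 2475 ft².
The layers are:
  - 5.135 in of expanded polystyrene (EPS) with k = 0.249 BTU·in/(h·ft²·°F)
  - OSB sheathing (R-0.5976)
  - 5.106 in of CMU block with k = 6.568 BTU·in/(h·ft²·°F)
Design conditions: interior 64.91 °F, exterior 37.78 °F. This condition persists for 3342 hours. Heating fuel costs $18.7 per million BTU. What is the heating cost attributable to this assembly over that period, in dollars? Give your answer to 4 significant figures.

5.135/0.249 = 20.622
5.106/6.568 = 0.77741
R_total = 20.622 + 0.5976 + 0.77741 = 21.997 ft²·°F·h/BTU
Q = 2475 × (64.91 − 37.78) / 21.997 = 3052.5 BTU/h
E = 3052.5 × 3342 = 10201000 BTU
Cost = 10201000/10⁶ × 18.7 = $190.77

190.8 dollars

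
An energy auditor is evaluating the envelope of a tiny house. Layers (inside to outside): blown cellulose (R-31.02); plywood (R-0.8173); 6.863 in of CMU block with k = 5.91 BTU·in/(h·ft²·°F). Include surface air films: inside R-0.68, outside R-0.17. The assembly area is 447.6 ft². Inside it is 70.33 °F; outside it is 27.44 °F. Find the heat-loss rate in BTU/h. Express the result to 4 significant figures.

567.2 BTU/h

6.863/5.91 = 1.1613
R_total = 0.68 + 31.02 + 0.8173 + 1.1613 + 0.17 = 33.849 ft²·°F·h/BTU
Q = A·ΔT/R = 447.6 × (70.33 − 27.44) / 33.849 = 567.16 BTU/h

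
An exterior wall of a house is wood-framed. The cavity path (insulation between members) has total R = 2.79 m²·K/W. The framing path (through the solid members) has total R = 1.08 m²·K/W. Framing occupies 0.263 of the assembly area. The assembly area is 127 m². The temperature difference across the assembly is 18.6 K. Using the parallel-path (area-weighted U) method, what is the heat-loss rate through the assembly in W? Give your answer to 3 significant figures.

U_eff = 0.737/2.79 + 0.263/1.08 = 0.2642 + 0.2435 = 0.5077
R_eff = 1/U_eff = 1.97 m²·K/W
Q = 127 × 18.6 / 1.97 = 1199 W

1200 W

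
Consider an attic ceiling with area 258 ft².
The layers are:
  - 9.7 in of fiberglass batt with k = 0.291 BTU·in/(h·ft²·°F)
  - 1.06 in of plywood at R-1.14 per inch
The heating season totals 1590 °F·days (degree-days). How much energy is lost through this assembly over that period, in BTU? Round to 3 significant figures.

285000 BTU

9.7/0.291 = 33.33
1.06 × 1.14 = 1.208
R_total = 33.33 + 1.208 = 34.54 ft²·°F·h/BTU
E = A × HDD × 24 / R = 258 × 1590 × 24 / 34.54 = 285000 BTU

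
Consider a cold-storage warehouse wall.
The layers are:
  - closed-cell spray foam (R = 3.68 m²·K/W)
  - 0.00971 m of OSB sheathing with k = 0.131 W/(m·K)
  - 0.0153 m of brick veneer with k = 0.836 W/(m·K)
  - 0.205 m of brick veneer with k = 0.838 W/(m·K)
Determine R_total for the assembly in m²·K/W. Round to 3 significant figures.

0.00971/0.131 = 0.07412
0.0153/0.836 = 0.0183
0.205/0.838 = 0.2446
R_total = 3.68 + 0.07412 + 0.0183 + 0.2446 = 4.017 m²·K/W

4.02 m²·K/W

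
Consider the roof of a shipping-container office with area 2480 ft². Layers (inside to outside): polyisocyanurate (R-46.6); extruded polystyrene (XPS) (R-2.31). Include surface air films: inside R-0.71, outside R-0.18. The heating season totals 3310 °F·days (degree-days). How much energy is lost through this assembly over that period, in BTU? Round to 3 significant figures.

3960000 BTU

R_total = 0.71 + 46.6 + 2.31 + 0.18 = 49.8 ft²·°F·h/BTU
E = A × HDD × 24 / R = 2480 × 3310 × 24 / 49.8 = 3956000 BTU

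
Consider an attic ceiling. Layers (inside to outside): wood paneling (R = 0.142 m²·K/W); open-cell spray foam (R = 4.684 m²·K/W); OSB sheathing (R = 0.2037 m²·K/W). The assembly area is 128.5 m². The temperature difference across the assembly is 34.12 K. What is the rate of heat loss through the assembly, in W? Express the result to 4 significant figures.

871.7 W

R_total = 0.142 + 4.684 + 0.2037 = 5.0297 m²·K/W
Q = A·ΔT/R = 128.5 × 34.12 / 5.0297 = 871.71 W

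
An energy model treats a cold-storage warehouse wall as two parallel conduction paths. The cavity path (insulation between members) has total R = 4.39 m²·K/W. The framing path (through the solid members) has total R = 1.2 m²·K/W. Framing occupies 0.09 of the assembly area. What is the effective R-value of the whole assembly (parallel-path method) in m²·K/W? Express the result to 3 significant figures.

3.54 m²·K/W

U_eff = 0.91/4.39 + 0.09/1.2 = 0.2073 + 0.075 = 0.2823
R_eff = 1/U_eff = 3.542 m²·K/W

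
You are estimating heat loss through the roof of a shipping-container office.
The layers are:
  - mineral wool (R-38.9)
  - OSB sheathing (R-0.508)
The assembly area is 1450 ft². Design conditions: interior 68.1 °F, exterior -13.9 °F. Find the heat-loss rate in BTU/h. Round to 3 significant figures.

R_total = 38.9 + 0.508 = 39.41 ft²·°F·h/BTU
Q = A·ΔT/R = 1450 × (68.1 − (-13.9)) / 39.41 = 3017 BTU/h

3020 BTU/h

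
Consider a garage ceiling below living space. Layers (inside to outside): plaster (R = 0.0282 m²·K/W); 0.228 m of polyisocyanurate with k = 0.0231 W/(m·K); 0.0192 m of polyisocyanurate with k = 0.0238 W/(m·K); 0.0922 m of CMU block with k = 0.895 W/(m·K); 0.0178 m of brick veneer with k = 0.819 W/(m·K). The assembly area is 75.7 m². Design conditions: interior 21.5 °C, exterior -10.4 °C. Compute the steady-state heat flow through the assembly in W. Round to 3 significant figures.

223 W

0.228/0.0231 = 9.87
0.0192/0.0238 = 0.8067
0.0922/0.895 = 0.103
0.0178/0.819 = 0.02173
R_total = 0.0282 + 9.87 + 0.8067 + 0.103 + 0.02173 = 10.83 m²·K/W
Q = A·ΔT/R = 75.7 × (21.5 − (-10.4)) / 10.83 = 223 W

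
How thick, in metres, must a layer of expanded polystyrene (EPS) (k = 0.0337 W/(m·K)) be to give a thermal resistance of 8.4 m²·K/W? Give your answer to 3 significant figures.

0.283 m

L = R·k = 8.4 × 0.0337 = 0.2831 m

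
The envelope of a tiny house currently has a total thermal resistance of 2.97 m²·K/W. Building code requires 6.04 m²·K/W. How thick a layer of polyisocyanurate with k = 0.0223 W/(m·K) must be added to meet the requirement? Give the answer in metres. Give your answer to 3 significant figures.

ΔR = 6.04 − 2.97 = 3.07 m²·K/W
L = ΔR × k = 3.07 × 0.0223 = 0.06846 m

0.0685 m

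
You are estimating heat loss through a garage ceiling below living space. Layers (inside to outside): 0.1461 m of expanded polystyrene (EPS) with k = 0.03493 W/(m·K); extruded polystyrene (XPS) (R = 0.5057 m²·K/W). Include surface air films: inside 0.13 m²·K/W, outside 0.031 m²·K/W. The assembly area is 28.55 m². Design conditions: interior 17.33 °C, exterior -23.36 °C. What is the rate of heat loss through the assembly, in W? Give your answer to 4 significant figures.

239.6 W

0.1461/0.03493 = 4.1827
R_total = 0.13 + 4.1827 + 0.5057 + 0.031 = 4.8494 m²·K/W
Q = A·ΔT/R = 28.55 × (17.33 − (-23.36)) / 4.8494 = 239.56 W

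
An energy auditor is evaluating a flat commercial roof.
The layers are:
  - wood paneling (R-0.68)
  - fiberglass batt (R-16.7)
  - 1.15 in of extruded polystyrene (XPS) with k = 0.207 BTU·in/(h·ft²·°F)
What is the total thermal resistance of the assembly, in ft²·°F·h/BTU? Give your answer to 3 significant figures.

1.15/0.207 = 5.556
R_total = 0.68 + 16.7 + 5.556 = 22.94 ft²·°F·h/BTU

22.9 ft²·°F·h/BTU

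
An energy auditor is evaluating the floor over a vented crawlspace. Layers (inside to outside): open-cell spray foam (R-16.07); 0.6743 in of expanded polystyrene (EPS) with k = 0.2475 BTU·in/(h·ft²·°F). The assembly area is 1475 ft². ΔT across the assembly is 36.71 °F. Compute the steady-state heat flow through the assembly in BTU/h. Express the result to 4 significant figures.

0.6743/0.2475 = 2.7244
R_total = 16.07 + 2.7244 = 18.794 ft²·°F·h/BTU
Q = A·ΔT/R = 1475 × 36.71 / 18.794 = 2881 BTU/h

2881 BTU/h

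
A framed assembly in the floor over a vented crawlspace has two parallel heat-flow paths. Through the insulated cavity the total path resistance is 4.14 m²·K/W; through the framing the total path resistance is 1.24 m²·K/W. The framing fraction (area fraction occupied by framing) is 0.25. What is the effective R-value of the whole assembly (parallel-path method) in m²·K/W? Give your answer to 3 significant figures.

U_eff = 0.75/4.14 + 0.25/1.24 = 0.1812 + 0.2016 = 0.3828
R_eff = 1/U_eff = 2.613 m²·K/W

2.61 m²·K/W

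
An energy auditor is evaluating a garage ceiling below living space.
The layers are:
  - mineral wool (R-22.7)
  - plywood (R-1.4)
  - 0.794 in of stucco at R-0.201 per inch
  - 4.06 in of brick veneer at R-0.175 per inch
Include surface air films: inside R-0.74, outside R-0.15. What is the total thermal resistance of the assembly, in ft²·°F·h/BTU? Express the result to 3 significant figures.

25.9 ft²·°F·h/BTU

0.794 × 0.201 = 0.1596
4.06 × 0.175 = 0.7105
R_total = 0.74 + 22.7 + 1.4 + 0.1596 + 0.7105 + 0.15 = 25.86 ft²·°F·h/BTU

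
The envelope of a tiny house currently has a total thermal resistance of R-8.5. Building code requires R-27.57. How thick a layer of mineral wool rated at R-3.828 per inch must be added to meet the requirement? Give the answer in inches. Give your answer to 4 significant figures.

ΔR = 27.57 − 8.5 = 19.07 ft²·°F·h/BTU
L = ΔR / (R/in) = 19.07/3.828 = 4.9817 in

4.982 in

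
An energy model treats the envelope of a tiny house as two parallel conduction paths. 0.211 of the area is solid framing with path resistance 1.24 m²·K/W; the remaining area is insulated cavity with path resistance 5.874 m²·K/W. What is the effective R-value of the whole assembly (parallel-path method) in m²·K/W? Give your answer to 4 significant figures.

3.284 m²·K/W

U_eff = 0.789/5.874 + 0.211/1.24 = 0.13432 + 0.17016 = 0.30448
R_eff = 1/U_eff = 3.2843 m²·K/W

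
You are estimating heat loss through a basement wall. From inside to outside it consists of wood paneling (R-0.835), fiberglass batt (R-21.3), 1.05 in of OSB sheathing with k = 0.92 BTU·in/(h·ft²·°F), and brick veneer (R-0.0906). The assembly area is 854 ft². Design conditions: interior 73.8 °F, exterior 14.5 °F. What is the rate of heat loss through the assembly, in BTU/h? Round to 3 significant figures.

2170 BTU/h

1.05/0.92 = 1.141
R_total = 0.835 + 21.3 + 1.141 + 0.0906 = 23.37 ft²·°F·h/BTU
Q = A·ΔT/R = 854 × (73.8 − 14.5) / 23.37 = 2167 BTU/h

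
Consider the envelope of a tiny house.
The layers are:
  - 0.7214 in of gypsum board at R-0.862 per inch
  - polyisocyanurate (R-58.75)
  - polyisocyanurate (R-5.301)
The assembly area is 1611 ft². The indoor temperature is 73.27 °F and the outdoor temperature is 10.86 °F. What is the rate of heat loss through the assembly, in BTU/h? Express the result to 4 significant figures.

1555 BTU/h

0.7214 × 0.862 = 0.62185
R_total = 0.62185 + 58.75 + 5.301 = 64.673 ft²·°F·h/BTU
Q = A·ΔT/R = 1611 × (73.27 − 10.86) / 64.673 = 1554.6 BTU/h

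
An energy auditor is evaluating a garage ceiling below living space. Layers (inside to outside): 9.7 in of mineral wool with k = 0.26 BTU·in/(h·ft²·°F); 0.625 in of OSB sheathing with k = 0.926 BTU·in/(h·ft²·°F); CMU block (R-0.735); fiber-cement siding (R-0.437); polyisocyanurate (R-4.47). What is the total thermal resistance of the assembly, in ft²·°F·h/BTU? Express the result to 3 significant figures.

9.7/0.26 = 37.31
0.625/0.926 = 0.6749
R_total = 37.31 + 0.6749 + 0.735 + 0.437 + 4.47 = 43.62 ft²·°F·h/BTU

43.6 ft²·°F·h/BTU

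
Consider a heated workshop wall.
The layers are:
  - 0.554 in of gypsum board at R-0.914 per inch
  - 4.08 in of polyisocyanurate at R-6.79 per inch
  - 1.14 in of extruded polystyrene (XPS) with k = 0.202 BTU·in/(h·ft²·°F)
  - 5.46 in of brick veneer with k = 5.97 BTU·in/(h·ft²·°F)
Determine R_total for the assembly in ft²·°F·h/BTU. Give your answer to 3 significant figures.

0.554 × 0.914 = 0.5064
4.08 × 6.79 = 27.7
1.14/0.202 = 5.644
5.46/5.97 = 0.9146
R_total = 0.5064 + 27.7 + 5.644 + 0.9146 = 34.77 ft²·°F·h/BTU

34.8 ft²·°F·h/BTU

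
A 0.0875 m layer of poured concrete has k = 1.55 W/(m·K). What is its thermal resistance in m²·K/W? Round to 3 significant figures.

0.0565 m²·K/W

R = L/k = 0.0875/1.55 = 0.05645 m²·K/W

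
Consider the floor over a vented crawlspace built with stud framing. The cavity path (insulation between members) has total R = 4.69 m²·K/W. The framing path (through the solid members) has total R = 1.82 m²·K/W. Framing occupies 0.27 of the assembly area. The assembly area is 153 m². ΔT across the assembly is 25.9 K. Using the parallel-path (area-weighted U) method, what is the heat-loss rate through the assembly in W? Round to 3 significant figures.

U_eff = 0.73/4.69 + 0.27/1.82 = 0.1557 + 0.1484 = 0.304
R_eff = 1/U_eff = 3.289 m²·K/W
Q = 153 × 25.9 / 3.289 = 1205 W

1200 W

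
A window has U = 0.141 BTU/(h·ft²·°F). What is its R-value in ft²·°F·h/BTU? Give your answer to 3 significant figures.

R = 1/U = 1/0.141 = 7.092

7.09 ft²·°F·h/BTU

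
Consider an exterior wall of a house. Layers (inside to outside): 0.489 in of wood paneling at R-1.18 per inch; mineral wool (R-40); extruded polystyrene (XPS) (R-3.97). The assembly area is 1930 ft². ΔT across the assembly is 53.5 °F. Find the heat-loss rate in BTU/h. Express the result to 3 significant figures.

2320 BTU/h

0.489 × 1.18 = 0.577
R_total = 0.577 + 40 + 3.97 = 44.55 ft²·°F·h/BTU
Q = A·ΔT/R = 1930 × 53.5 / 44.55 = 2318 BTU/h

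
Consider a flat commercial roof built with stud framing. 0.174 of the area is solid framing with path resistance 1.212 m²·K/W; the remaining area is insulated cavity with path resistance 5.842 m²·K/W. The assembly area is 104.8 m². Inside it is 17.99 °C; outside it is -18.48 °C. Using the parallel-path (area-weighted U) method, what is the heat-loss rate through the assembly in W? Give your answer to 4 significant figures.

U_eff = 0.826/5.842 + 0.174/1.212 = 0.14139 + 0.14356 = 0.28495
R_eff = 1/U_eff = 3.5093 m²·K/W
Q = 104.8 × (17.99 − (-18.48)) / 3.5093 = 1089.1 W

1089 W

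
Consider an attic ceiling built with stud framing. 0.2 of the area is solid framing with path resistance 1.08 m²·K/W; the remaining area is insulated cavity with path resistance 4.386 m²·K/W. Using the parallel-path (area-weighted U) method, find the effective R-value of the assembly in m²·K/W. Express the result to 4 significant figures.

U_eff = 0.8/4.386 + 0.2/1.08 = 0.1824 + 0.18519 = 0.36758
R_eff = 1/U_eff = 2.7205 m²·K/W

2.720 m²·K/W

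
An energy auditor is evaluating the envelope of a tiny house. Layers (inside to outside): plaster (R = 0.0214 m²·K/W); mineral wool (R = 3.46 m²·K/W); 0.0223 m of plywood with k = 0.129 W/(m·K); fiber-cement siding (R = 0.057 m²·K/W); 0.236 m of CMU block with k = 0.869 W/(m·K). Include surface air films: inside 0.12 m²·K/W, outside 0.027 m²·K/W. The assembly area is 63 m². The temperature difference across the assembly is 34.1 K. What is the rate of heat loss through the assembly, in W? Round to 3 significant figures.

0.0223/0.129 = 0.1729
0.236/0.869 = 0.2716
R_total = 0.12 + 0.0214 + 3.46 + 0.1729 + 0.057 + 0.2716 + 0.027 = 4.13 m²·K/W
Q = A·ΔT/R = 63 × 34.1 / 4.13 = 520.2 W

520 W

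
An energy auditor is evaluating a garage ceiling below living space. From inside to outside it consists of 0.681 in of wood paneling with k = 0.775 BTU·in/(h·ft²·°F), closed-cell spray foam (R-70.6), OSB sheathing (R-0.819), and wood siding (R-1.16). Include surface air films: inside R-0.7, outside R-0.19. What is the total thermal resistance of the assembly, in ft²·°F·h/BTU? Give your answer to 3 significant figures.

0.681/0.775 = 0.8787
R_total = 0.7 + 0.8787 + 70.6 + 0.819 + 1.16 + 0.19 = 74.35 ft²·°F·h/BTU

74.3 ft²·°F·h/BTU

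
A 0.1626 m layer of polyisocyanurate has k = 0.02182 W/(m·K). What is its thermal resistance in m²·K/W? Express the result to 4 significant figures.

R = L/k = 0.1626/0.02182 = 7.4519 m²·K/W

7.452 m²·K/W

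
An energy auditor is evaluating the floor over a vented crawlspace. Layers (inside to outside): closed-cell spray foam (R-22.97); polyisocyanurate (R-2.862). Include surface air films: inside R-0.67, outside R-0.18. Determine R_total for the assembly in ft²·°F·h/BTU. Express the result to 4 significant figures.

26.68 ft²·°F·h/BTU

R_total = 0.67 + 22.97 + 2.862 + 0.18 = 26.682 ft²·°F·h/BTU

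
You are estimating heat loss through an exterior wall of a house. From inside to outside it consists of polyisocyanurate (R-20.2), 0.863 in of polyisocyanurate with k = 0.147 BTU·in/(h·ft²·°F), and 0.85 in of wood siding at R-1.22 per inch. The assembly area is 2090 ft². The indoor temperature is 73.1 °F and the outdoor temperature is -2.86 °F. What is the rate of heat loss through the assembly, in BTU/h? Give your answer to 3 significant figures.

0.863/0.147 = 5.871
0.85 × 1.22 = 1.037
R_total = 20.2 + 5.871 + 1.037 = 27.11 ft²·°F·h/BTU
Q = A·ΔT/R = 2090 × (73.1 − (-2.86)) / 27.11 = 5856 BTU/h

5860 BTU/h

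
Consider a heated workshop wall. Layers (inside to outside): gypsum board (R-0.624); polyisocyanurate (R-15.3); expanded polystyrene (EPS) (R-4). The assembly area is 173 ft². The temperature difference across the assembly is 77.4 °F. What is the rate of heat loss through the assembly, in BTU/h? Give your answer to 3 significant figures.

R_total = 0.624 + 15.3 + 4 = 19.92 ft²·°F·h/BTU
Q = A·ΔT/R = 173 × 77.4 / 19.92 = 672.1 BTU/h

672 BTU/h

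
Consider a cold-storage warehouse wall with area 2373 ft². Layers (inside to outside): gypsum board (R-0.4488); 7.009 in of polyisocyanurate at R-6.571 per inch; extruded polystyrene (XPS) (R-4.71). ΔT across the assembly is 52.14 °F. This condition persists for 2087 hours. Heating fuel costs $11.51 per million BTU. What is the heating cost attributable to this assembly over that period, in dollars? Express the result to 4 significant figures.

58.03 dollars

7.009 × 6.571 = 46.056
R_total = 0.4488 + 46.056 + 4.71 = 51.215 ft²·°F·h/BTU
Q = 2373 × 52.14 / 51.215 = 2415.9 BTU/h
E = 2415.9 × 2087 = 5041900 BTU
Cost = 5041900/10⁶ × 11.51 = $58.032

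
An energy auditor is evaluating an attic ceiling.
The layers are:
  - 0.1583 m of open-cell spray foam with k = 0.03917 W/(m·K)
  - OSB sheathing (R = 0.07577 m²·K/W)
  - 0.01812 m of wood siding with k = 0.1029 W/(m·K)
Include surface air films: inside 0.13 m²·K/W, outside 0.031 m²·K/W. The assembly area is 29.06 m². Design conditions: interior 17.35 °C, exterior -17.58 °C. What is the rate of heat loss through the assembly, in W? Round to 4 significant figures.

227.9 W

0.1583/0.03917 = 4.0414
0.01812/0.1029 = 0.17609
R_total = 0.13 + 4.0414 + 0.07577 + 0.17609 + 0.031 = 4.4542 m²·K/W
Q = A·ΔT/R = 29.06 × (17.35 − (-17.58)) / 4.4542 = 227.89 W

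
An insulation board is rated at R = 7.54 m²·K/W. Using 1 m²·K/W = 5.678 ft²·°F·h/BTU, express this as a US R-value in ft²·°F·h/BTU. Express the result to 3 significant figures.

R_US = 7.54 × 5.678 = 42.81

42.8 ft²·°F·h/BTU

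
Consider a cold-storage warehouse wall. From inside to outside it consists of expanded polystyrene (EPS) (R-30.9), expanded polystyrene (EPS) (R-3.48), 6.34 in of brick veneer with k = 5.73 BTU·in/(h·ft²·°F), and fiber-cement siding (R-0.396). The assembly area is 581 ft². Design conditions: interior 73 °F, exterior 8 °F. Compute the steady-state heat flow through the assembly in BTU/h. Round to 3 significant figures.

6.34/5.73 = 1.106
R_total = 30.9 + 3.48 + 1.106 + 0.396 = 35.88 ft²·°F·h/BTU
Q = A·ΔT/R = 581 × (73 − 8) / 35.88 = 1052 BTU/h

1050 BTU/h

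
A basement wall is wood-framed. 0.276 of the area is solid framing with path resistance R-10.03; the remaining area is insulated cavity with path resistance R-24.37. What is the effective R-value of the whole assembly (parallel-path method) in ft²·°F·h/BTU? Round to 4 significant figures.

17.47 ft²·°F·h/BTU

U_eff = 0.724/24.37 + 0.276/10.03 = 0.029709 + 0.027517 = 0.057226
R_eff = 1/U_eff = 17.475 ft²·°F·h/BTU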